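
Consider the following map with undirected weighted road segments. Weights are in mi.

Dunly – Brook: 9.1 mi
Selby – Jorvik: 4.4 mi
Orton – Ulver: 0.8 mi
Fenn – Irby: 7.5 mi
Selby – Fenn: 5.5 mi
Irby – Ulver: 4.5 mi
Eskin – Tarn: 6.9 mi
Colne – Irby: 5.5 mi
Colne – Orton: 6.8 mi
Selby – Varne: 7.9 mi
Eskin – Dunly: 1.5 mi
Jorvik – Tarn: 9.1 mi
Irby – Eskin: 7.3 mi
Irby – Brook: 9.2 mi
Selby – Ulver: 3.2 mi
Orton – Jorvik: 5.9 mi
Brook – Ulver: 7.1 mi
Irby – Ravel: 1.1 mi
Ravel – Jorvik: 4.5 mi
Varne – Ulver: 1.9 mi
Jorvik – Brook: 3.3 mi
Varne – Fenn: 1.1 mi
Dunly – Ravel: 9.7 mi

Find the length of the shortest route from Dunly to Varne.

Candidate routes:
Dunly - Eskin - Irby - Ulver - Varne: 1.5+7.3+4.5+1.9 = 15.2
Dunly - Eskin - Irby - Fenn - Varne: 1.5+7.3+7.5+1.1 = 17.4
Dunly - Ravel - Irby - Ulver - Varne: 9.7+1.1+4.5+1.9 = 17.2
The minimum is 15.2 mi via Dunly - Eskin - Irby - Ulver - Varne.

15.2 mi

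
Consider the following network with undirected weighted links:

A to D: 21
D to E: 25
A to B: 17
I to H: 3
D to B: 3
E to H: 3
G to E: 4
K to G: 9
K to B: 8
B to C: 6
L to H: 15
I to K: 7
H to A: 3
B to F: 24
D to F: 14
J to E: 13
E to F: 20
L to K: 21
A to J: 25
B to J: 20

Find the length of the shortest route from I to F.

26

Candidate routes:
I → H → E → F: 3+3+20 = 26
I → K → B → D → F: 7+8+3+14 = 32
The minimum is 26 via I → H → E → F.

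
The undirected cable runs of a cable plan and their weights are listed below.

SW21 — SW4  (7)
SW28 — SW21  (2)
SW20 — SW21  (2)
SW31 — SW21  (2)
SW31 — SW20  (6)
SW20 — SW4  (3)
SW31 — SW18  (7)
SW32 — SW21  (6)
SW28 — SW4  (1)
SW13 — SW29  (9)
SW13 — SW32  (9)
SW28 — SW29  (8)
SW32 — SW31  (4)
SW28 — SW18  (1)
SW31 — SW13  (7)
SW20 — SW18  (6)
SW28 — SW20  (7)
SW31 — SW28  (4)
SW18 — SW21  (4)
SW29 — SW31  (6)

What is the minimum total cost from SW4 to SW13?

12

Candidate routes:
SW4–SW28–SW18–SW21–SW31–SW13: 1+1+4+2+7 = 15
SW4–SW28–SW18–SW31–SW13: 1+1+7+7 = 16
SW4–SW20–SW21–SW31–SW13: 3+2+2+7 = 14
SW4–SW28–SW31–SW13: 1+4+7 = 12
Cheapest is SW4–SW28–SW31–SW13 at 12.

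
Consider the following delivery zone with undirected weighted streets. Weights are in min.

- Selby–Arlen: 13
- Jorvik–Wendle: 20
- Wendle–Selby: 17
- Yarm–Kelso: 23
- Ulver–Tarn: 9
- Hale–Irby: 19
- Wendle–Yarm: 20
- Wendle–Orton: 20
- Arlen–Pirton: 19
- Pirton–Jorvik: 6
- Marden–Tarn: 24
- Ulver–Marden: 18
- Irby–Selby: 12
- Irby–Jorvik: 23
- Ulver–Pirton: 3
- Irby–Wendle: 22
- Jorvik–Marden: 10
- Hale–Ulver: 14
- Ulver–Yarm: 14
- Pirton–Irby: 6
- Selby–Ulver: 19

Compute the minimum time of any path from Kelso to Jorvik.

46 min

Compare a few routes:
Kelso → Yarm → Ulver → Marden → Jorvik: 23+14+18+10 = 65
Kelso → Yarm → Wendle → Jorvik: 23+20+20 = 63
Kelso → Yarm → Ulver → Pirton → Jorvik: 23+14+3+6 = 46
The minimum is 46 min via Kelso → Yarm → Ulver → Pirton → Jorvik.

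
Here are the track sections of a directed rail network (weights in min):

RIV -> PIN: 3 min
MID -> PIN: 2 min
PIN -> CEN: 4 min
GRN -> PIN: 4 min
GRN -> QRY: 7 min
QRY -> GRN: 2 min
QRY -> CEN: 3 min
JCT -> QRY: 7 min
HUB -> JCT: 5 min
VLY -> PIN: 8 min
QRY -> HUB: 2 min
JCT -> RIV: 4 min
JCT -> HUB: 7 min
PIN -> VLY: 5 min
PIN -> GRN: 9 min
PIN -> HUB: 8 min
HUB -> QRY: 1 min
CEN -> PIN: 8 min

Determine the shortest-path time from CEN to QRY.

17 min

Candidate routes:
CEN–PIN–GRN–QRY: 8+9+7 = 24
CEN–PIN–HUB–QRY: 8+8+1 = 17
The minimum is 17 min via CEN–PIN–HUB–QRY.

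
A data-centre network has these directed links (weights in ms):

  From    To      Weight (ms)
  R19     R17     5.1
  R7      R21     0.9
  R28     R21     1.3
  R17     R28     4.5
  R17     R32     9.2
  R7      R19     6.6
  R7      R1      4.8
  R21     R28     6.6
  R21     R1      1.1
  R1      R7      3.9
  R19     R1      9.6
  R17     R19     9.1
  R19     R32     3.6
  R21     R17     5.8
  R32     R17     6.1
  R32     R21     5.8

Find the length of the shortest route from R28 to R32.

Settle nodes by increasing distance from R28:
R28: 0
R21: 1.3  (via R28)
R1: 2.4  (via R21)
R7: 6.3  (via R1)
R17: 7.1  (via R21)
R19: 12.9  (via R7)
R32: 16.3  (via R17)
Shortest route: R28 → R21 → R17 → R32 = 16.3 ms.

16.3 ms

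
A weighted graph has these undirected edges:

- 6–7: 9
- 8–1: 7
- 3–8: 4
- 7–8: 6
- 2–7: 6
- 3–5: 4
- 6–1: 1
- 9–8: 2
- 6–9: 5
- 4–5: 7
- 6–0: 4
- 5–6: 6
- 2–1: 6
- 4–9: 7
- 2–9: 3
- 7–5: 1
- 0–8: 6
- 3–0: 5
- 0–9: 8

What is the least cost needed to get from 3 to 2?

9

Candidate routes:
3 → 5 → 7 → 8 → 9 → 2: 4+1+6+2+3 = 16
3 → 5 → 7 → 2: 4+1+6 = 11
3 → 8 → 9 → 2: 4+2+3 = 9
Cheapest is 3 → 8 → 9 → 2 at 9.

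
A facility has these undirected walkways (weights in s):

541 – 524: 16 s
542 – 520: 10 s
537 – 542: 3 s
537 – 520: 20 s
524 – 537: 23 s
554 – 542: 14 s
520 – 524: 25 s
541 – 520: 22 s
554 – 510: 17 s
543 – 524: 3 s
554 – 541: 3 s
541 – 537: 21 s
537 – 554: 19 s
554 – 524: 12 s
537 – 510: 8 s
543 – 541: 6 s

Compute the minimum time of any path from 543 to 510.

Enumerating some paths:
543–524–537–510: 3+23+8 = 34
543–541–554–510: 6+3+17 = 26
543–524–554–510: 3+12+17 = 32
The minimum is 26 s via 543–541–554–510.

26 s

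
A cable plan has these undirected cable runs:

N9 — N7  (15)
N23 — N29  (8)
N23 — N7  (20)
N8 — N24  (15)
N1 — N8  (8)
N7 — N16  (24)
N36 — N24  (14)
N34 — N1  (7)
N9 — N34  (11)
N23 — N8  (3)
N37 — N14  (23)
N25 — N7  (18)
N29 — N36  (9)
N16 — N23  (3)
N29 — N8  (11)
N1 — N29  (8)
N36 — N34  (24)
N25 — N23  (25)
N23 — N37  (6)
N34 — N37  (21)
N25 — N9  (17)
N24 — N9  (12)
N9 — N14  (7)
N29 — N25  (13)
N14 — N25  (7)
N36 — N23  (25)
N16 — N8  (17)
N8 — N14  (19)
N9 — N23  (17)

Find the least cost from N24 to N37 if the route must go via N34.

Best N24 to N34: N24 → N9 → N34 costing 23
Best N34 to N37: N34 → N37 costing 21
Total via N34: 23 + 21 = 44.

44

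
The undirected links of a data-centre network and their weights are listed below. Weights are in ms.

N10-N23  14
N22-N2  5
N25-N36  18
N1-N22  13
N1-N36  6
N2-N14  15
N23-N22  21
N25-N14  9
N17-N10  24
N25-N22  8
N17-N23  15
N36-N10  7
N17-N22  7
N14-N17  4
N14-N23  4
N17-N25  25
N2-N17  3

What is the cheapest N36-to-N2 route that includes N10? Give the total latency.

32 ms

Shortest N36→N10: N36–N10 = 7
Best N10 to N2: N10–N23–N14–N17–N2 costing 25
Total via N10: 7 + 25 = 32 ms.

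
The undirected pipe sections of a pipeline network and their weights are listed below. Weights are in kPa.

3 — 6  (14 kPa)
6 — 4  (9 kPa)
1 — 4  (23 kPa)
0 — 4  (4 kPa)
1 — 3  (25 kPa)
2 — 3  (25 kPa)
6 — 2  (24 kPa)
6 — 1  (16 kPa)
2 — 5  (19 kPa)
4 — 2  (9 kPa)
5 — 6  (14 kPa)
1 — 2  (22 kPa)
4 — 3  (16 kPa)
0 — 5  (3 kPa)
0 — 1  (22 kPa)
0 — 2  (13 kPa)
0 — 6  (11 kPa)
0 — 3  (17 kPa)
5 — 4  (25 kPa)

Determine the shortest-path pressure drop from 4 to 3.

16 kPa

Running Dijkstra from 4:
4: 0
0: 4  (via 4)
5: 7  (via 0)
2: 9  (via 4)
6: 9  (via 4)
3: 16  (via 4)
Shortest route: 4–3 = 16 kPa.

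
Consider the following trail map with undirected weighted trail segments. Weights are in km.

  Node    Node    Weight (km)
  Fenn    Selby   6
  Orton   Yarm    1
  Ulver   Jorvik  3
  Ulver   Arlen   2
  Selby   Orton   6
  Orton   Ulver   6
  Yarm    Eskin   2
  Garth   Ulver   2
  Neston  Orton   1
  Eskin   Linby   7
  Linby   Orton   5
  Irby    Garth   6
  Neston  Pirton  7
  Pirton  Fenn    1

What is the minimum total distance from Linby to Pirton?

13 km

Compare a few routes:
Linby–Eskin–Yarm–Orton–Selby–Fenn–Pirton: 7+2+1+6+6+1 = 23
Linby–Eskin–Yarm–Orton–Neston–Pirton: 7+2+1+1+7 = 18
Linby–Orton–Selby–Fenn–Pirton: 5+6+6+1 = 18
Linby–Orton–Neston–Pirton: 5+1+7 = 13
Cheapest is Linby–Orton–Neston–Pirton at 13 km.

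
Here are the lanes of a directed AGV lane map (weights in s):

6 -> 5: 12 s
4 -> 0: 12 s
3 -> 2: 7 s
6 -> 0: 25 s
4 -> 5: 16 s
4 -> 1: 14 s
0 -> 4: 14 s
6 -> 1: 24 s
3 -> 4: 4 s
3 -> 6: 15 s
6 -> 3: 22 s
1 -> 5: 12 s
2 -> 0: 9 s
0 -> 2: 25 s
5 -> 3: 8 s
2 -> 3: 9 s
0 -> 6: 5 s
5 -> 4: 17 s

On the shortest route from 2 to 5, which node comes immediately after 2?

Compare a few routes:
2 - 0 - 6 - 5: 9+5+12 = 26
2 - 3 - 6 - 5: 9+15+12 = 36
2 - 3 - 4 - 5: 9+4+16 = 29
Cheapest is 2 - 0 - 6 - 5 at 26 s.
So from 2 the first move is to 0.

0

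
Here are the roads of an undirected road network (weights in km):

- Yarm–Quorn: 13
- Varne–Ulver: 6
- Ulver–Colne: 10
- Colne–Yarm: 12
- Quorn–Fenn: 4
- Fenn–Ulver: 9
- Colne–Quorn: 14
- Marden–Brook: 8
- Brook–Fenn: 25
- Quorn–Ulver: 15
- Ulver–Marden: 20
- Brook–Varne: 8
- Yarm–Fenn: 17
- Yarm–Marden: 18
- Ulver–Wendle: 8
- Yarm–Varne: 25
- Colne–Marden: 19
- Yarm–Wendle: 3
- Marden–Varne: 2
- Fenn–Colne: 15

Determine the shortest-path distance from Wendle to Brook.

Enumerating some paths:
Wendle → Ulver → Varne → Marden → Brook: 8+6+2+8 = 24
Wendle → Ulver → Varne → Brook: 8+6+8 = 22
The minimum is 22 km via Wendle → Ulver → Varne → Brook.

22 km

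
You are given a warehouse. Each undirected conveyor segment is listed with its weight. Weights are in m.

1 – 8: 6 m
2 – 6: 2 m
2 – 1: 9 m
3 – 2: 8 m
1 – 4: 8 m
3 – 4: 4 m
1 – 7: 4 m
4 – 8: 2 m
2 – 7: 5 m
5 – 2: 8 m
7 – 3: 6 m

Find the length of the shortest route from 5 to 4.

20 m

Compare a few routes:
5 → 2 → 3 → 4: 8+8+4 = 20
5 → 2 → 7 → 3 → 4: 8+5+6+4 = 23
Cheapest is 5 → 2 → 3 → 4 at 20 m.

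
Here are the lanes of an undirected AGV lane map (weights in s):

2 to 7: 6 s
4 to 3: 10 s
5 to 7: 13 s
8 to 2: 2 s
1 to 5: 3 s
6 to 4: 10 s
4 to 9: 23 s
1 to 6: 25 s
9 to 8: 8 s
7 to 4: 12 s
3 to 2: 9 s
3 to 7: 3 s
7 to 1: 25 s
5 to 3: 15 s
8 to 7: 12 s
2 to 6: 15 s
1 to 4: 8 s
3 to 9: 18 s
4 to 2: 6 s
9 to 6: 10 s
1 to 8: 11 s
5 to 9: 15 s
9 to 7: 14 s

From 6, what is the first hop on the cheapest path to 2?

Compare a few routes:
6–2: 15 = 15
6–4–7–2: 10+12+6 = 28
6–9–8–2: 10+8+2 = 20
6–4–2: 10+6 = 16
Cheapest is 6–2 at 15 s.
So from 6 the first move is to 2.

2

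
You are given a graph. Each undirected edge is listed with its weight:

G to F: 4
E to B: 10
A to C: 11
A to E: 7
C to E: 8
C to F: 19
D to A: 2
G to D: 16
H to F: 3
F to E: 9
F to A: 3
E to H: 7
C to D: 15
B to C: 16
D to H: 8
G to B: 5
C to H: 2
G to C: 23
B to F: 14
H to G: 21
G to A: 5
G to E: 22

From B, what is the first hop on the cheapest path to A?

G

Enumerating some paths:
B - G - F - A: 5+4+3 = 12
B - G - A: 5+5 = 10
B - E - A: 10+7 = 17
Cheapest is B - G - A at 10.
So from B the first move is to G.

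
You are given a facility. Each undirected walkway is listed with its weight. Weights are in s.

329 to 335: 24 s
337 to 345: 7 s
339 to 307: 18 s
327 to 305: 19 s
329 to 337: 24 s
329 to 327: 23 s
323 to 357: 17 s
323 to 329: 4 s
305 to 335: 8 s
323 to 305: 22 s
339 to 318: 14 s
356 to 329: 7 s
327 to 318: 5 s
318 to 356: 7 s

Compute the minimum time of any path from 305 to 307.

56 s

Settle nodes by increasing distance from 305:
305: 0
335: 8  (via 305)
327: 19  (via 305)
323: 22  (via 305)
318: 24  (via 327)
329: 26  (via 323)
356: 31  (via 318)
339: 38  (via 318)
357: 39  (via 323)
337: 50  (via 329)
307: 56  (via 339)
Shortest route: 305–327–318–339–307 = 56 s.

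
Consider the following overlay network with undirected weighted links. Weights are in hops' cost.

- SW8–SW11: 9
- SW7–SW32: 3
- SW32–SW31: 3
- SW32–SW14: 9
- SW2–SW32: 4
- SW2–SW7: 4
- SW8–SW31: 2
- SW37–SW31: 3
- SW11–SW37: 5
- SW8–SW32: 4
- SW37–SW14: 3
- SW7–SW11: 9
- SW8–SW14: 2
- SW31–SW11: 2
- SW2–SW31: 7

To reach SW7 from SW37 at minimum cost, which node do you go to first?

Candidate routes:
SW37 - SW14 - SW8 - SW32 - SW7: 3+2+4+3 = 12
SW37 - SW14 - SW8 - SW31 - SW32 - SW7: 3+2+2+3+3 = 13
SW37 - SW31 - SW8 - SW32 - SW7: 3+2+4+3 = 12
SW37 - SW31 - SW32 - SW7: 3+3+3 = 9
The minimum is 9 hops' cost via SW37 - SW31 - SW32 - SW7.
So from SW37 the first move is to SW31.

SW31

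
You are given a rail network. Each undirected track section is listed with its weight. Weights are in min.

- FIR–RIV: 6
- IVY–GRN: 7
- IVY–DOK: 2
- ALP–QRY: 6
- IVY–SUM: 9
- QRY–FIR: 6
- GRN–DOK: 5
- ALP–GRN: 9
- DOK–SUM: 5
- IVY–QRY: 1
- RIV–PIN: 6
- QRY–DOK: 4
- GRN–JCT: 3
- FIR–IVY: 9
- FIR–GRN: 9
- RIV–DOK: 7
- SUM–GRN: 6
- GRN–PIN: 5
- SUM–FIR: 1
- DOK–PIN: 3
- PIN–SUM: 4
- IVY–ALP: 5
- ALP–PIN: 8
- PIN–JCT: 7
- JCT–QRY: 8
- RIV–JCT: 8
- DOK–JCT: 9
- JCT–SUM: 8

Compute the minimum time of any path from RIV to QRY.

Settle nodes by increasing distance from RIV:
RIV: 0
PIN: 6  (via RIV)
FIR: 6  (via RIV)
SUM: 7  (via FIR)
DOK: 7  (via RIV)
JCT: 8  (via RIV)
IVY: 9  (via DOK)
QRY: 10  (via IVY)
Shortest route: RIV → DOK → IVY → QRY = 10 min.

10 min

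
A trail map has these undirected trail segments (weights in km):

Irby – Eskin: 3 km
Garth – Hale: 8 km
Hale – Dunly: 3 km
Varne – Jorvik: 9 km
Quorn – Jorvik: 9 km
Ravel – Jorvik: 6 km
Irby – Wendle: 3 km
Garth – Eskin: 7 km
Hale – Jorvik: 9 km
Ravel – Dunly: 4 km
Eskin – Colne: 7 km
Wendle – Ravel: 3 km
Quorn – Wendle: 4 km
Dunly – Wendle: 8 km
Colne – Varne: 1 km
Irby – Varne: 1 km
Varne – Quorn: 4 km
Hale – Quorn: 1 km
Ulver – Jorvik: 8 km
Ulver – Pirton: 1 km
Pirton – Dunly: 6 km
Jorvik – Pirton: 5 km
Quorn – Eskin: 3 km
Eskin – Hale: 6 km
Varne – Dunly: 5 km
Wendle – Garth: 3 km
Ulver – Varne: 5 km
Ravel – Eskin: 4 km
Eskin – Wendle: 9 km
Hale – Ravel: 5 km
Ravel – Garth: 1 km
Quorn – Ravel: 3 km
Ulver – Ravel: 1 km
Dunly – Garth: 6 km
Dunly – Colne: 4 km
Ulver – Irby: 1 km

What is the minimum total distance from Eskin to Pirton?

Running Dijkstra from Eskin:
Eskin: 0
Irby: 3  (via Eskin)
Quorn: 3  (via Eskin)
Varne: 4  (via Irby)
Ravel: 4  (via Eskin)
Ulver: 4  (via Irby)
Hale: 4  (via Quorn)
Pirton: 5  (via Ulver)
Shortest route: Eskin → Irby → Ulver → Pirton = 5 km.

5 km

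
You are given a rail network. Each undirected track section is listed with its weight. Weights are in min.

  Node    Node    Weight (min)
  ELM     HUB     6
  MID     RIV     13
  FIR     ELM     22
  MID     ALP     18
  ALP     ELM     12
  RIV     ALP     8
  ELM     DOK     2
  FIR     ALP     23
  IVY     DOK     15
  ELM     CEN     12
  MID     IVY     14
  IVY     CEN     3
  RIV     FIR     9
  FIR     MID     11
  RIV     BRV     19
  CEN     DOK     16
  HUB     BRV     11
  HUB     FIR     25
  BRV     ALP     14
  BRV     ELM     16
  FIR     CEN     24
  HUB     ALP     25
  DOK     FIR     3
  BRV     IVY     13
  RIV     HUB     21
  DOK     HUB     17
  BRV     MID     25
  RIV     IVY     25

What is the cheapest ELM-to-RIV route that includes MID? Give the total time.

Best ELM to MID: ELM → DOK → FIR → MID costing 16
Best MID to RIV: MID → RIV costing 13
Total via MID: 16 + 13 = 29 min.

29 min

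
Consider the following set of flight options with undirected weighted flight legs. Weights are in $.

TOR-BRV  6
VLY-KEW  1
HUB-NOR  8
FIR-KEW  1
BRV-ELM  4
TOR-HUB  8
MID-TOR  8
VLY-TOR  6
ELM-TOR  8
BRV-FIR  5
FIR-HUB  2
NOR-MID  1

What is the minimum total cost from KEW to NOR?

Compare a few routes:
KEW → FIR → HUB → NOR: 1+2+8 = 11
KEW → FIR → HUB → TOR → MID → NOR: 1+2+8+8+1 = 20
KEW → FIR → BRV → TOR → MID → NOR: 1+5+6+8+1 = 21
KEW → VLY → TOR → MID → NOR: 1+6+8+1 = 16
The minimum is $11 via KEW → FIR → HUB → NOR.

$11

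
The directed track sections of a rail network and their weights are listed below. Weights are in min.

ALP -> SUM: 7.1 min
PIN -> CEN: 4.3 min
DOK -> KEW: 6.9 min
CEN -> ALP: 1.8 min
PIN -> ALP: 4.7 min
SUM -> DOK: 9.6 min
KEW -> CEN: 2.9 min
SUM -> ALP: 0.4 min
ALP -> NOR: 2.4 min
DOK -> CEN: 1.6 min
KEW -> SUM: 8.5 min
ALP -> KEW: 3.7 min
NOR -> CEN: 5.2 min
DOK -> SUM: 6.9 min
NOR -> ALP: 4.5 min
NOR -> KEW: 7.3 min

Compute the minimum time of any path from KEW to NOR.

7.1 min

Enumerating some paths:
KEW–SUM–ALP–NOR: 8.5+0.4+2.4 = 11.3
KEW–CEN–ALP–NOR: 2.9+1.8+2.4 = 7.1
The minimum is 7.1 min via KEW–CEN–ALP–NOR.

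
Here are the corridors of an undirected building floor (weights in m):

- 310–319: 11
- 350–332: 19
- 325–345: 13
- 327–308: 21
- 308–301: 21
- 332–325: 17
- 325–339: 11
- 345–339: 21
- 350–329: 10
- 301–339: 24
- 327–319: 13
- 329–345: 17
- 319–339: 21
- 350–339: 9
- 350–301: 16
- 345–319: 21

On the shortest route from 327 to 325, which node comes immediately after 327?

319

Enumerating some paths:
327–319–345–325: 13+21+13 = 47
327–319–339–325: 13+21+11 = 45
The minimum is 45 m via 327–319–339–325.
So from 327 the first move is to 319.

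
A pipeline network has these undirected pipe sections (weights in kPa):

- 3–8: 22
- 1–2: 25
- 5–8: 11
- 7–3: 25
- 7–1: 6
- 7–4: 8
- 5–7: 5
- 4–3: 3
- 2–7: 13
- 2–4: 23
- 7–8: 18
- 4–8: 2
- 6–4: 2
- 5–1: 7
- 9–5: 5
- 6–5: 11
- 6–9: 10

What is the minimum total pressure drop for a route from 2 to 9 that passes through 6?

33 kPa

Best 2 to 6: 2–7–4–6 costing 23
Best 6 to 9: 6–9 costing 10
Total via 6: 23 + 10 = 33 kPa.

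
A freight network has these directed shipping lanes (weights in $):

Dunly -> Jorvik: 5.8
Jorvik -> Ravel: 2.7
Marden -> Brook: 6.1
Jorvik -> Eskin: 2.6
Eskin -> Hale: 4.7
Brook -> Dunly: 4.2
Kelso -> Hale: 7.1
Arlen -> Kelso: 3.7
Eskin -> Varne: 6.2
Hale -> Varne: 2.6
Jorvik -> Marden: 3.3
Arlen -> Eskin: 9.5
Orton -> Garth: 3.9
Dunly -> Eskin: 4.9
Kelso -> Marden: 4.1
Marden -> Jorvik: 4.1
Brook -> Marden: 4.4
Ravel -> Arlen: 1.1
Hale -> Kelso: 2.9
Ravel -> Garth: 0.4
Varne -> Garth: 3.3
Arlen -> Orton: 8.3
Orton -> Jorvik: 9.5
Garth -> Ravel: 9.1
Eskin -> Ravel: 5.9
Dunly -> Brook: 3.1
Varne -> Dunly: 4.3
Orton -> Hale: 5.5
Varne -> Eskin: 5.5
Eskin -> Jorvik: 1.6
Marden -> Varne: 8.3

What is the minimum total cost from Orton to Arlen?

Shortest distances from Orton:
Orton: 0
Garth: 3.9  (via Orton)
Hale: 5.5  (via Orton)
Varne: 8.1  (via Hale)
Kelso: 8.4  (via Hale)
Jorvik: 9.5  (via Orton)
Eskin: 12.1  (via Jorvik)
Ravel: 12.2  (via Jorvik)
Dunly: 12.4  (via Varne)
Marden: 12.5  (via Kelso)
Arlen: 13.3  (via Ravel)
Shortest route: Orton → Jorvik → Ravel → Arlen = $13.3.

$13.3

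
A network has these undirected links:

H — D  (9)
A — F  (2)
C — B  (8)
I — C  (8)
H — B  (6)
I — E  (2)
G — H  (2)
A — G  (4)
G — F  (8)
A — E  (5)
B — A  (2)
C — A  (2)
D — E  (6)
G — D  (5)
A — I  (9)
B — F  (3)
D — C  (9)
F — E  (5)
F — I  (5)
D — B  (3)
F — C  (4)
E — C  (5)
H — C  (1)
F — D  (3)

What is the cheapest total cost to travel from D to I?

Candidate routes:
D → B → F → I: 3+3+5 = 11
D → F → I: 3+5 = 8
D → F → E → I: 3+5+2 = 10
Cheapest is D → F → I at 8.

8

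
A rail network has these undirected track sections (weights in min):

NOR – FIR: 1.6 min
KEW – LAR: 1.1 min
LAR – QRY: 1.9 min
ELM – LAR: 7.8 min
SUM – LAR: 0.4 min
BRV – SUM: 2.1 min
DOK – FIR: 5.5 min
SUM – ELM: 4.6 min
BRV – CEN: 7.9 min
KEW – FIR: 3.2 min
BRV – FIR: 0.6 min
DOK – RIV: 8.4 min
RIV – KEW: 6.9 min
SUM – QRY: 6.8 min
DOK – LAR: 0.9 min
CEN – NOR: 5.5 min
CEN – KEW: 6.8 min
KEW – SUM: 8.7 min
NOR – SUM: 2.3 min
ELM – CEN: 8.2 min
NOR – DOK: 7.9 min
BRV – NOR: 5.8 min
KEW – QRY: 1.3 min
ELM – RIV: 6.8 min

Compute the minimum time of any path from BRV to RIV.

10.5 min

Enumerating some paths:
BRV–SUM–LAR–KEW–RIV: 2.1+0.4+1.1+6.9 = 10.5
BRV–FIR–KEW–RIV: 0.6+3.2+6.9 = 10.7
BRV–SUM–LAR–DOK–RIV: 2.1+0.4+0.9+8.4 = 11.8
Cheapest is BRV–SUM–LAR–KEW–RIV at 10.5 min.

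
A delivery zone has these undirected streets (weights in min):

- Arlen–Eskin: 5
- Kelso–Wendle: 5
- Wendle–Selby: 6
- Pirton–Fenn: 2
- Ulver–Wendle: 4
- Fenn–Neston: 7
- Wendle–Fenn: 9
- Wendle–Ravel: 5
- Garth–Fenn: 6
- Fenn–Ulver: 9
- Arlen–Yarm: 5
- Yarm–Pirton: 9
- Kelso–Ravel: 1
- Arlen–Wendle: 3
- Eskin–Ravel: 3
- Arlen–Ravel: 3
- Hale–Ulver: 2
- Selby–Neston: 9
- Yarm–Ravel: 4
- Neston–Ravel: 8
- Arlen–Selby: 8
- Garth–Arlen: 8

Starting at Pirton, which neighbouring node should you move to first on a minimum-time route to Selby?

Candidate routes:
Pirton–Fenn–Neston–Selby: 2+7+9 = 18
Pirton–Fenn–Ulver–Wendle–Selby: 2+9+4+6 = 21
Pirton–Fenn–Wendle–Selby: 2+9+6 = 17
Cheapest is Pirton–Fenn–Wendle–Selby at 17 min.
So from Pirton the first move is to Fenn.

Fenn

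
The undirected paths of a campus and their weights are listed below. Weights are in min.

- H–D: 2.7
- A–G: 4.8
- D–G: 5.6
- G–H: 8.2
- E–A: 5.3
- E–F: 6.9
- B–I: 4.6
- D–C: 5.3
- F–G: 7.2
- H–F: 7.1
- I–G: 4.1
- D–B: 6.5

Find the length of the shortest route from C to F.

15.1 min

Settle nodes by increasing distance from C:
C: 0
D: 5.3  (via C)
H: 8  (via D)
G: 10.9  (via D)
B: 11.8  (via D)
I: 15  (via G)
F: 15.1  (via H)
Shortest route: C → D → H → F = 15.1 min.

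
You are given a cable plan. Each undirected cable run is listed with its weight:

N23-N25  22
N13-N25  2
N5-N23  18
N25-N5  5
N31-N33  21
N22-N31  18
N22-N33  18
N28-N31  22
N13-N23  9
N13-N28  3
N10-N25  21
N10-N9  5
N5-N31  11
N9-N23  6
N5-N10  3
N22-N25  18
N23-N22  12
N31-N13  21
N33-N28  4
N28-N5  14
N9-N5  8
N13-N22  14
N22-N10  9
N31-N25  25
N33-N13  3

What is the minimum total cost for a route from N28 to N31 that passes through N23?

Shortest N28→N23: N28 → N13 → N23 = 12
Shortest N23→N31: N23 → N9 → N5 → N31 = 25
Total via N23: 12 + 25 = 37.

37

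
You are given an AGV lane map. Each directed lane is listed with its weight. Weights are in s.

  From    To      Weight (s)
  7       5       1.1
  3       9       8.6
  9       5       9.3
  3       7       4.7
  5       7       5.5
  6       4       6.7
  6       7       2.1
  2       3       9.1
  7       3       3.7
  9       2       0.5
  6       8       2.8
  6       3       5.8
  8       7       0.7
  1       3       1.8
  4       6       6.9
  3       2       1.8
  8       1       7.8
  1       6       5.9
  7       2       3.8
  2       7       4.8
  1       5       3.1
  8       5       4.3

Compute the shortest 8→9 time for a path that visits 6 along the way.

Best 8 to 6: 8 → 1 → 6 costing 13.7
Shortest 6→9: 6 → 3 → 9 = 14.4
Total via 6: 13.7 + 14.4 = 28.1 s.

28.1 s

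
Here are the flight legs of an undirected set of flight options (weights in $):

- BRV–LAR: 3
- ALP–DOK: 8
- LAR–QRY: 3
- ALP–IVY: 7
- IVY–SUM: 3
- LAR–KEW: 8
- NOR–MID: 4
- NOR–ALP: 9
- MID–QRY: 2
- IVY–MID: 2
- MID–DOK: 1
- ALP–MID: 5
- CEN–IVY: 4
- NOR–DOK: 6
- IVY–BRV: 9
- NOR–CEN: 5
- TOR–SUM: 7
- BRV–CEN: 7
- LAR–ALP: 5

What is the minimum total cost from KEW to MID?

$13

Enumerating some paths:
KEW - LAR - ALP - MID: 8+5+5 = 18
KEW - LAR - QRY - MID: 8+3+2 = 13
KEW - LAR - ALP - DOK - MID: 8+5+8+1 = 22
The minimum is $13 via KEW - LAR - QRY - MID.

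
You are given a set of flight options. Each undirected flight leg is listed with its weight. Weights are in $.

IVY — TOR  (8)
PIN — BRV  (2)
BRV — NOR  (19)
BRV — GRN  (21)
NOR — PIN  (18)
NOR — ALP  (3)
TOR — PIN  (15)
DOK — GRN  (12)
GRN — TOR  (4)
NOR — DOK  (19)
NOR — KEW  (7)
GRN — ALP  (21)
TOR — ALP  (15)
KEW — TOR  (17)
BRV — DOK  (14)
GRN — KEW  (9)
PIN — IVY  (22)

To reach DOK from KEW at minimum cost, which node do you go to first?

Compare a few routes:
KEW - NOR - DOK: 7+19 = 26
KEW - TOR - GRN - DOK: 17+4+12 = 33
KEW - GRN - DOK: 9+12 = 21
The minimum is $21 via KEW - GRN - DOK.
So from KEW the first move is to GRN.

GRN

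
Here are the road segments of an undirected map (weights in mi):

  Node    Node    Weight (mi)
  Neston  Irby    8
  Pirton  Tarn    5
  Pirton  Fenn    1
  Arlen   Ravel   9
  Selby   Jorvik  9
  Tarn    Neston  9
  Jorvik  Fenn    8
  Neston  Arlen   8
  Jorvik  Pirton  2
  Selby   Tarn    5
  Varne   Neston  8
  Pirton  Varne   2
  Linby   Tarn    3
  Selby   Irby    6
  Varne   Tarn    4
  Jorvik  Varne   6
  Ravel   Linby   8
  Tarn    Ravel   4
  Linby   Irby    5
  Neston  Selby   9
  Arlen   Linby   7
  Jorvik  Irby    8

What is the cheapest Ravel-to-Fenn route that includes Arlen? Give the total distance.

Shortest Ravel→Arlen: Ravel–Arlen = 9
Best Arlen to Fenn: Arlen–Linby–Tarn–Pirton–Fenn costing 16
Total via Arlen: 9 + 16 = 25 mi.

25 mi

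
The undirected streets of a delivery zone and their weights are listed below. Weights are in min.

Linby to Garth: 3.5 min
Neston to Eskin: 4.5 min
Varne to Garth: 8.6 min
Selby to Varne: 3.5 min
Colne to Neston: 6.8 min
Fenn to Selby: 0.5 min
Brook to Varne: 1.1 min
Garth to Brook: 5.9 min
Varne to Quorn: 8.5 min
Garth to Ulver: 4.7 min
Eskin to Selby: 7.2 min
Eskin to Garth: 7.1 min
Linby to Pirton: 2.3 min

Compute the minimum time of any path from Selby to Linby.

14 min

Running Dijkstra from Selby:
Selby: 0
Fenn: 0.5  (via Selby)
Varne: 3.5  (via Selby)
Brook: 4.6  (via Varne)
Eskin: 7.2  (via Selby)
Garth: 10.5  (via Brook)
Neston: 11.7  (via Eskin)
Quorn: 12  (via Varne)
Linby: 14  (via Garth)
Shortest route: Selby–Varne–Brook–Garth–Linby = 14 min.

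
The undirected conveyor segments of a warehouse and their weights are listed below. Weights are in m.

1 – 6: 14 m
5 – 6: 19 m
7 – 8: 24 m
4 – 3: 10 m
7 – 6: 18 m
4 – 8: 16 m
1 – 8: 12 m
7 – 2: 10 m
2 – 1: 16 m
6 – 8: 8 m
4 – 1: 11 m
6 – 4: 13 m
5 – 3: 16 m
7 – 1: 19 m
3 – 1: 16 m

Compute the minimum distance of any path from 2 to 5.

Candidate routes:
2 - 7 - 6 - 5: 10+18+19 = 47
2 - 1 - 3 - 5: 16+16+16 = 48
The minimum is 47 m via 2 - 7 - 6 - 5.

47 m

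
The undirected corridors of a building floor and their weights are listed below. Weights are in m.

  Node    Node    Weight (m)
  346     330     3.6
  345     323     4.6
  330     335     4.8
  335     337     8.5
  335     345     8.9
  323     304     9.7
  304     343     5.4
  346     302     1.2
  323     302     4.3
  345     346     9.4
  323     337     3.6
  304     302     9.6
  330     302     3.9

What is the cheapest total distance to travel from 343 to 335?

Enumerating some paths:
343–304–323–302–330–335: 5.4+9.7+4.3+3.9+4.8 = 28.1
343–304–302–330–335: 5.4+9.6+3.9+4.8 = 23.7
343–304–302–346–330–335: 5.4+9.6+1.2+3.6+4.8 = 24.6
343–304–323–337–335: 5.4+9.7+3.6+8.5 = 27.2
The minimum is 23.7 m via 343–304–302–330–335.

23.7 m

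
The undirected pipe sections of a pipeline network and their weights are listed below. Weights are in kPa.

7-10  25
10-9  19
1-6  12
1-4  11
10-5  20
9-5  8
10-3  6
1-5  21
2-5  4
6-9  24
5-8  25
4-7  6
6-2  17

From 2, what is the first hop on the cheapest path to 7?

Compare a few routes:
2 → 5 → 1 → 4 → 7: 4+21+11+6 = 42
2 → 5 → 10 → 7: 4+20+25 = 49
2 → 6 → 1 → 4 → 7: 17+12+11+6 = 46
Cheapest is 2 → 5 → 1 → 4 → 7 at 42 kPa.
So from 2 the first move is to 5.

5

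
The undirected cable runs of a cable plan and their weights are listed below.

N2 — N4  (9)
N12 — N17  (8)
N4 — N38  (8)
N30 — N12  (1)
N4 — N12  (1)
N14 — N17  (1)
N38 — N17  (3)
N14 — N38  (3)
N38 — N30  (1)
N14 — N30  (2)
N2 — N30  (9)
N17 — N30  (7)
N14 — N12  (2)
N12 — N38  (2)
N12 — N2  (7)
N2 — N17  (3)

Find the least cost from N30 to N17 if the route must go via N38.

Shortest N30→N38: N30–N38 = 1
Shortest N38→N17: N38–N17 = 3
Total via N38: 1 + 3 = 4.

4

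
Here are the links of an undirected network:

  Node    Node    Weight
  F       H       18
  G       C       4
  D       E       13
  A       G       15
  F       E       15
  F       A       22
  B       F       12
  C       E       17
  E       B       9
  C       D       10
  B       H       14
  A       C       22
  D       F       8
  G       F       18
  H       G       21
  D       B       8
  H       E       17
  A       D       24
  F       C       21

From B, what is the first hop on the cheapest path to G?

Compare a few routes:
B → D → C → G: 8+10+4 = 22
B → E → C → G: 9+17+4 = 30
The minimum is 22 via B → D → C → G.
So from B the first move is to D.

D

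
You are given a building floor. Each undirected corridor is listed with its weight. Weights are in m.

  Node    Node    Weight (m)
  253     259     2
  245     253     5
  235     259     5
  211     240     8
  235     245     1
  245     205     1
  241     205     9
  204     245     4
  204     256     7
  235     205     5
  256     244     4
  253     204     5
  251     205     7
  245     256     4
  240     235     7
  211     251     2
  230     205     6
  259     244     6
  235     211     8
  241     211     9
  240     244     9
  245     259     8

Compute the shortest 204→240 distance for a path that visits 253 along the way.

18 m

Best 204 to 253: 204 → 253 costing 5
Shortest 253→240: 253 → 245 → 235 → 240 = 13
Total via 253: 5 + 13 = 18 m.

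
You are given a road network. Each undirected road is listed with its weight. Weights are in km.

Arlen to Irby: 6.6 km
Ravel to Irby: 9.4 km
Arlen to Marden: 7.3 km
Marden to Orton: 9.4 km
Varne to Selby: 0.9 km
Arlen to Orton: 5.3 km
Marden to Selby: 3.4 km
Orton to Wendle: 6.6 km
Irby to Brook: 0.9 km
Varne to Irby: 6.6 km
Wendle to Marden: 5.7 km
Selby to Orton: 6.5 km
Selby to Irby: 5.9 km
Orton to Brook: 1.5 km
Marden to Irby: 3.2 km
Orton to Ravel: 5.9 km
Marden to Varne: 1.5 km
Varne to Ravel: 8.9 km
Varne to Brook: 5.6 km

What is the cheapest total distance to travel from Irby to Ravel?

Enumerating some paths:
Irby–Brook–Orton–Ravel: 0.9+1.5+5.9 = 8.3
Irby–Marden–Varne–Ravel: 3.2+1.5+8.9 = 13.6
Irby–Ravel: 9.4 = 9.4
Irby–Brook–Varne–Ravel: 0.9+5.6+8.9 = 15.4
The minimum is 8.3 km via Irby–Brook–Orton–Ravel.

8.3 km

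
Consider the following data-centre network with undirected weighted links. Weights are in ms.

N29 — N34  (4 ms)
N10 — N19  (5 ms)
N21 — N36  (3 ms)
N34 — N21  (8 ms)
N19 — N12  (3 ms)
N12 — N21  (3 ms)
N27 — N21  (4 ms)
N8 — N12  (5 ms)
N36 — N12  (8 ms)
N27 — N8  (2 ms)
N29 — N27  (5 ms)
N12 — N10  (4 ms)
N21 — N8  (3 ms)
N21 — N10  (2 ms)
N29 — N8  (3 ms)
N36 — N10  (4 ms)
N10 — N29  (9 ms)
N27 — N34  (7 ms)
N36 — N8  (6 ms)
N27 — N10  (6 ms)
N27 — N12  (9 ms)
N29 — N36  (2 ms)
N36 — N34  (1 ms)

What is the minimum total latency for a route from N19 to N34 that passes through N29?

Best N19 to N29: N19–N12–N8–N29 costing 11
Best N29 to N34: N29–N36–N34 costing 3
Total via N29: 11 + 3 = 14 ms.

14 ms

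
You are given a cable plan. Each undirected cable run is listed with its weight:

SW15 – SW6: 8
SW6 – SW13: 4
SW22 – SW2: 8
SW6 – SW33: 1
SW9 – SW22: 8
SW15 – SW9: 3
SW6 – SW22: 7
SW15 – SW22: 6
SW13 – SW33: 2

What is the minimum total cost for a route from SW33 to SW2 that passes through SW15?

23

Best SW33 to SW15: SW33–SW6–SW15 costing 9
Shortest SW15→SW2: SW15–SW22–SW2 = 14
Total via SW15: 9 + 14 = 23.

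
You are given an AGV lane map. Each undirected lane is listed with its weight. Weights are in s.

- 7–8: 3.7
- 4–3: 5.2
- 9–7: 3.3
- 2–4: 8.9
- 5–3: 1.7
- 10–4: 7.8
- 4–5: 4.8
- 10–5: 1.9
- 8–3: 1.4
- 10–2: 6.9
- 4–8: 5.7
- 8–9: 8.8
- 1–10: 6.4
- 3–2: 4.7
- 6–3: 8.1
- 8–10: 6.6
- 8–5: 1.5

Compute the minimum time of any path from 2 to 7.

9.8 s

Settle nodes by increasing distance from 2:
2: 0
3: 4.7  (via 2)
8: 6.1  (via 3)
5: 6.4  (via 3)
10: 6.9  (via 2)
4: 8.9  (via 2)
7: 9.8  (via 8)
Shortest route: 2–3–8–7 = 9.8 s.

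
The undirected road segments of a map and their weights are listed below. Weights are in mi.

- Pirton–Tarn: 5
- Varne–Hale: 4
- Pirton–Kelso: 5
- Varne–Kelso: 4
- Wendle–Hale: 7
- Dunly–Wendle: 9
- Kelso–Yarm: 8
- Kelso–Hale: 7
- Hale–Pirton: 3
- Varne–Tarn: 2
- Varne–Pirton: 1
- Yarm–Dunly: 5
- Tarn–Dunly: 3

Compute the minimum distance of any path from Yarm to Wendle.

Enumerating some paths:
Yarm → Dunly → Wendle: 5+9 = 14
Yarm → Dunly → Tarn → Varne → Hale → Wendle: 5+3+2+4+7 = 21
The minimum is 14 mi via Yarm → Dunly → Wendle.

14 mi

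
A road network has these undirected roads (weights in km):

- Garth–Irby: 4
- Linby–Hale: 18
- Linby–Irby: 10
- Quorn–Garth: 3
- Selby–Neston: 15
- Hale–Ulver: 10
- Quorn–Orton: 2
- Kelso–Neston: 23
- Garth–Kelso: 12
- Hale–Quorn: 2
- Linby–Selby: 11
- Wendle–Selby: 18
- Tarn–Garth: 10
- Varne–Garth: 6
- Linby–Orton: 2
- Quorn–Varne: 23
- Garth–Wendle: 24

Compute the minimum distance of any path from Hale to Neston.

32 km

Candidate routes:
Hale–Quorn–Orton–Linby–Selby–Neston: 2+2+2+11+15 = 32
Hale–Quorn–Garth–Kelso–Neston: 2+3+12+23 = 40
Hale–Quorn–Garth–Irby–Linby–Selby–Neston: 2+3+4+10+11+15 = 45
Hale–Linby–Selby–Neston: 18+11+15 = 44
The minimum is 32 km via Hale–Quorn–Orton–Linby–Selby–Neston.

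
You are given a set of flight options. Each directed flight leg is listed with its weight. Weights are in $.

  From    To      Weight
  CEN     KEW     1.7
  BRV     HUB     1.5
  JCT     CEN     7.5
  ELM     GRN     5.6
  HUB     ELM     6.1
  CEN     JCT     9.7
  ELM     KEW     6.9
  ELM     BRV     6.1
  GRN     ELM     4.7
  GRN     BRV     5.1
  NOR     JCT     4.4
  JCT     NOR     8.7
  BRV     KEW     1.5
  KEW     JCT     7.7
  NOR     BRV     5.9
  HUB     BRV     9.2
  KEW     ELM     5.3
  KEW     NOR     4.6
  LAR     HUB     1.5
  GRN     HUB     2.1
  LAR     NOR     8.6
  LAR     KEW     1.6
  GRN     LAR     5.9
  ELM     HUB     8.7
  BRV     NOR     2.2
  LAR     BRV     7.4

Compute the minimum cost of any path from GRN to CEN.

Shortest distances from GRN:
GRN: 0
HUB: 2.1  (via GRN)
ELM: 4.7  (via GRN)
BRV: 5.1  (via GRN)
LAR: 5.9  (via GRN)
KEW: 6.6  (via BRV)
NOR: 7.3  (via BRV)
JCT: 11.7  (via NOR)
CEN: 19.2  (via JCT)
Shortest route: GRN–BRV–NOR–JCT–CEN = $19.2.

$19.2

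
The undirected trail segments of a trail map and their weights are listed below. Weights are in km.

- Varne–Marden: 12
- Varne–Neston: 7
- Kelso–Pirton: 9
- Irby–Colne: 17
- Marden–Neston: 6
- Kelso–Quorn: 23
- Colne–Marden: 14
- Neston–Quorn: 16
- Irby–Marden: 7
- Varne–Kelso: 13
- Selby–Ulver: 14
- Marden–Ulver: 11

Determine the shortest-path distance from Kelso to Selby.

50 km

Compare a few routes:
Kelso - Varne - Neston - Marden - Ulver - Selby: 13+7+6+11+14 = 51
Kelso - Varne - Marden - Ulver - Selby: 13+12+11+14 = 50
Cheapest is Kelso - Varne - Marden - Ulver - Selby at 50 km.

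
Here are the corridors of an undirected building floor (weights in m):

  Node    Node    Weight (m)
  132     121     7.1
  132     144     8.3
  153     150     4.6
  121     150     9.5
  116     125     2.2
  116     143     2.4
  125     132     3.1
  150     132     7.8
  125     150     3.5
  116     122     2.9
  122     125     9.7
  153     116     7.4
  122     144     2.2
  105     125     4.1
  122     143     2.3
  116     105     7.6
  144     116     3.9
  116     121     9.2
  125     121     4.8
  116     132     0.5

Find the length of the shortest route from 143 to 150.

8.1 m

Shortest distances from 143:
143: 0
122: 2.3  (via 143)
116: 2.4  (via 143)
132: 2.9  (via 116)
144: 4.5  (via 122)
125: 4.6  (via 116)
150: 8.1  (via 125)
Shortest route: 143–116–125–150 = 8.1 m.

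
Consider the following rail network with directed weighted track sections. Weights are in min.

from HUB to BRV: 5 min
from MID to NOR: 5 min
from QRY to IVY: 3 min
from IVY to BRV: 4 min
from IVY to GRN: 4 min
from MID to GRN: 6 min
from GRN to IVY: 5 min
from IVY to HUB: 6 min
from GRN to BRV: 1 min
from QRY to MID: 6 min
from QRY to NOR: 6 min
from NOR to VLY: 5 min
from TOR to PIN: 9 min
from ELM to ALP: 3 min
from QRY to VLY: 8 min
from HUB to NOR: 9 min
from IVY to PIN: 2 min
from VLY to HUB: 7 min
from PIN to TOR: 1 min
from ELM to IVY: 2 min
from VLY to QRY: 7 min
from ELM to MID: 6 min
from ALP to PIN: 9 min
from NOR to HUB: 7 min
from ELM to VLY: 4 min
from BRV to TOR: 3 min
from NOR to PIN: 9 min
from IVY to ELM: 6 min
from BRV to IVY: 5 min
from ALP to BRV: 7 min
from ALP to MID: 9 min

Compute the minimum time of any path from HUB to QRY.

21 min

Settle nodes by increasing distance from HUB:
HUB: 0
BRV: 5  (via HUB)
TOR: 8  (via BRV)
NOR: 9  (via HUB)
IVY: 10  (via BRV)
PIN: 12  (via IVY)
GRN: 14  (via IVY)
VLY: 14  (via NOR)
ELM: 16  (via IVY)
ALP: 19  (via ELM)
QRY: 21  (via VLY)
Shortest route: HUB → NOR → VLY → QRY = 21 min.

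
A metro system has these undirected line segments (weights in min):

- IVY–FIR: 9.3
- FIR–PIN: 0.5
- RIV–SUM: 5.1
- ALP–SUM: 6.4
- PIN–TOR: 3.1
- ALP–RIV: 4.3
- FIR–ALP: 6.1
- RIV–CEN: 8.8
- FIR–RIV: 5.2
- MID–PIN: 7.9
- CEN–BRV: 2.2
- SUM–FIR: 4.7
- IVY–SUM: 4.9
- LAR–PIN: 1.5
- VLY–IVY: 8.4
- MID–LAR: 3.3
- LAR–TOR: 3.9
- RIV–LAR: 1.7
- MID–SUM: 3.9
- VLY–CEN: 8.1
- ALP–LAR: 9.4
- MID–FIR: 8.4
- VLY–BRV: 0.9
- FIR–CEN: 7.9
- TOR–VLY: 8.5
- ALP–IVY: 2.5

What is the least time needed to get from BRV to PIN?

Compare a few routes:
BRV–VLY–TOR–PIN: 0.9+8.5+3.1 = 12.5
BRV–CEN–FIR–PIN: 2.2+7.9+0.5 = 10.6
Cheapest is BRV–CEN–FIR–PIN at 10.6 min.

10.6 min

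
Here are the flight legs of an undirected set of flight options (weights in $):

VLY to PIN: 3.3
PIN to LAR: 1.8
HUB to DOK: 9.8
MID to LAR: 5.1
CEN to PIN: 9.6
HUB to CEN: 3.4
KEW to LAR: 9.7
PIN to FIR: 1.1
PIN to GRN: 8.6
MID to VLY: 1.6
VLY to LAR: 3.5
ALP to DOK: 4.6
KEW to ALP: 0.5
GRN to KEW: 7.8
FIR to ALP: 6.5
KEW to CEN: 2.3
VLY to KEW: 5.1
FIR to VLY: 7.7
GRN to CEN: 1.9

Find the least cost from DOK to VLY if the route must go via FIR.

Best DOK to FIR: DOK → ALP → FIR costing 11.1
Best FIR to VLY: FIR → PIN → VLY costing 4.4
Total via FIR: 11.1 + 4.4 = $15.5.

$15.5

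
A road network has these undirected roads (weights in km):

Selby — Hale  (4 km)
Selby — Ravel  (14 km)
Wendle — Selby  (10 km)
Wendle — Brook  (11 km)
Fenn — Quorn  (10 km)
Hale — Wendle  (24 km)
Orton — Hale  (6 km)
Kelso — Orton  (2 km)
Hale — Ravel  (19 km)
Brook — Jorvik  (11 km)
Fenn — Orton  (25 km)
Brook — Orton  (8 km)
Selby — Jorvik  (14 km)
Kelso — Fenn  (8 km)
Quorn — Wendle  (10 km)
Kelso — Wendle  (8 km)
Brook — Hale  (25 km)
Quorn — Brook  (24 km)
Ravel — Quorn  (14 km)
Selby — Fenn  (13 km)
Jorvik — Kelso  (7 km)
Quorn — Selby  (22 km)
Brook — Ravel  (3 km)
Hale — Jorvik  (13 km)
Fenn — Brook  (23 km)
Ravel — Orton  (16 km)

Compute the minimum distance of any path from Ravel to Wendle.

14 km

Candidate routes:
Ravel → Brook → Orton → Kelso → Wendle: 3+8+2+8 = 21
Ravel → Selby → Wendle: 14+10 = 24
Ravel → Brook → Wendle: 3+11 = 14
Cheapest is Ravel → Brook → Wendle at 14 km.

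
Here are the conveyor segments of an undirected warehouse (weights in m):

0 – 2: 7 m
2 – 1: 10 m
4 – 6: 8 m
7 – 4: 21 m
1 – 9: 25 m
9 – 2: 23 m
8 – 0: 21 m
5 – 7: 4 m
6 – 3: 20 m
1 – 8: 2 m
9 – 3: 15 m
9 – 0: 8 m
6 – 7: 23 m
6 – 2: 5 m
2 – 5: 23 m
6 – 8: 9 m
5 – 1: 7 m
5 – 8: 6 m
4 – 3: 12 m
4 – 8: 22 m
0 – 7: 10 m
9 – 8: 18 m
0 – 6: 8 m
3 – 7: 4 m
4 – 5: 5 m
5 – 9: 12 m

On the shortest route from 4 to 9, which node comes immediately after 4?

Enumerating some paths:
4 → 5 → 9: 5+12 = 17
4 → 6 → 0 → 9: 8+8+8 = 24
Cheapest is 4 → 5 → 9 at 17 m.
So from 4 the first move is to 5.

5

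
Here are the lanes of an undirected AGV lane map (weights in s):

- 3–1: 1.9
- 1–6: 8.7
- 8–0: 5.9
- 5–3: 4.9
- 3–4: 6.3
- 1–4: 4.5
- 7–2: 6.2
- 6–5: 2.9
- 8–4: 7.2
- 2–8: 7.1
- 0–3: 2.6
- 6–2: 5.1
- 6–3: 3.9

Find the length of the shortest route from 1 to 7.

Compare a few routes:
1–6–2–7: 8.7+5.1+6.2 = 20
1–3–6–2–7: 1.9+3.9+5.1+6.2 = 17.1
Cheapest is 1–3–6–2–7 at 17.1 s.

17.1 s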